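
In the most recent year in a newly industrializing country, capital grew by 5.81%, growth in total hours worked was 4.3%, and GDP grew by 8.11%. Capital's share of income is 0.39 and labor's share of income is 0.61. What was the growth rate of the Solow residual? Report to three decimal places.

3.221%

Labor's share = 1 − 0.39 = 0.61.
Capital: 0.39 × 5.81 = 2.2659 pp.
Total hours worked: 0.61 × 4.3 = 2.623 pp.
TFP growth = 8.11 − 4.8889 = 3.2211%.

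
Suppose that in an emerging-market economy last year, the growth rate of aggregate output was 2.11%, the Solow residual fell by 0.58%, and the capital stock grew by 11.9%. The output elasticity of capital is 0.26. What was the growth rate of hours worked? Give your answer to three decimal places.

Labor's share = 1 − 0.26 = 0.74.
gY = gA + 0.26×11.9 + 0.74×g.
0.74×g = 2.11 + 0.58 − 3.094 = -0.404.
g = -0.404 / 0.74 = -0.54595%.

-0.546%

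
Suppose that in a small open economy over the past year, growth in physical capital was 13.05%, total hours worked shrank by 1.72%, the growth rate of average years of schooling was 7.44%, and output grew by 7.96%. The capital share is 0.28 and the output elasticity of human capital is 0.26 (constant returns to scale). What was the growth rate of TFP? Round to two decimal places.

TFP grew 3.16%.

Labor's share = 1 − 0.28 − 0.26 = 0.46.
Physical capital: 0.28 × 13.05 = 3.654 pp.
Average years of schooling: 0.26 × 7.44 = 1.9344 pp.
Total hours worked: 0.46 × (-1.72) = -0.7912 pp.
TFP growth = 7.96 − 4.7972 = 3.1628%.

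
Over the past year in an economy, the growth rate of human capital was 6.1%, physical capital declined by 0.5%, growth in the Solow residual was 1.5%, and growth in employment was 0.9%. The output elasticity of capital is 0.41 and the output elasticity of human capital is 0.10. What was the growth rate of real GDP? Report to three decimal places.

2.346%

Labor's share = 1 − 0.41 − 0.1 = 0.49.
Physical capital: 0.41 × (-0.5) = -0.205 pp.
Human capital: 0.1 × 6.1 = 0.61 pp.
Employment: 0.49 × 0.9 = 0.441 pp.
Output growth = 1.5 + 0.846 = 2.346%.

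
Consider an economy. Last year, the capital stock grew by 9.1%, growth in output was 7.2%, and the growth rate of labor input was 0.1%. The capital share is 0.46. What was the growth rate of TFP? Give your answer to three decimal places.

TFP growth was 2.960%.

Labor's share = 1 − 0.46 = 0.54.
The capital stock: 0.46 × 9.1 = 4.186 pp.
Labor input: 0.54 × 0.1 = 0.054 pp.
TFP growth = 7.2 − 4.24 = 2.96%.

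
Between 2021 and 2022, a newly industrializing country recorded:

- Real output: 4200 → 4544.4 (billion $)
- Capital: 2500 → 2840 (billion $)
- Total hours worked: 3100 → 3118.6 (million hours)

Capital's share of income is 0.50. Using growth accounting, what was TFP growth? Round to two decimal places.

Real output growth = (4544.4 − 4200) / 4200 = 8.2%.
Capital growth = (2840 − 2500) / 2500 = 13.6%.
Total hours worked growth = (3118.6 − 3100) / 3100 = 0.6%.
Labor's share = 1 − 0.5 = 0.5.
Capital: 0.5 × 13.6 = 6.8 pp.
Total hours worked: 0.5 × 0.6 = 0.3 pp.
TFP growth = 8.2 − 7.1 = 1.1%.

TFP grew 1.10%.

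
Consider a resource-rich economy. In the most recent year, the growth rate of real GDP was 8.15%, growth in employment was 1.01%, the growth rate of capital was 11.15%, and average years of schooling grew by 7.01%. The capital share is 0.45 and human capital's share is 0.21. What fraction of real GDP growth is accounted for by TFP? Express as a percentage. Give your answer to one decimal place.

TFP accounted for 16.2% of growth.

Labor's share = 1 − 0.45 − 0.21 = 0.34.
Capital: 0.45 × 11.15 = 5.0175 pp.
Average years of schooling: 0.21 × 7.01 = 1.4721 pp.
Employment: 0.34 × 1.01 = 0.3434 pp.
TFP growth = 8.15 − 6.833 = 1.317%.
TFP share of growth = 1.317 / 8.15 × 100 = 16.16%.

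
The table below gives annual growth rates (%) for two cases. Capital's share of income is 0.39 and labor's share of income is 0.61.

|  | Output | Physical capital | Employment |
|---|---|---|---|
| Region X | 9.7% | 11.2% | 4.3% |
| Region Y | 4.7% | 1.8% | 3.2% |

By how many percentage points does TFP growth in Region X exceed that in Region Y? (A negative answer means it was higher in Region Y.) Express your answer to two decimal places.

0.66 percentage points

Labor's share = 1 − 0.39 = 0.61.
Region X: TFP = 9.7 − 4.368 − 2.623 = 2.709%.
Region Y: TFP = 4.7 − 0.702 − 1.952 = 2.046%.
Difference = 2.709 − (2.046) = 0.663 pp.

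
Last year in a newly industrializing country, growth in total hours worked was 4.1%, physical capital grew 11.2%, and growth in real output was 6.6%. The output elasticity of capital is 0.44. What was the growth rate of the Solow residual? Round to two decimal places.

Labor's share = 1 − 0.44 = 0.56.
Physical capital: 0.44 × 11.2 = 4.928 pp.
Total hours worked: 0.56 × 4.1 = 2.296 pp.
TFP growth = 6.6 − 7.224 = -0.624%.

-0.62%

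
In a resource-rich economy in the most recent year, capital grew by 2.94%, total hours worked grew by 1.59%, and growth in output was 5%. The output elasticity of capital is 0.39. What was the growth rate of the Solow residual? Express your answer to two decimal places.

The Solow residual grew 2.88%.

Labor's share = 1 − 0.39 = 0.61.
Capital: 0.39 × 2.94 = 1.1466 pp.
Total hours worked: 0.61 × 1.59 = 0.9699 pp.
TFP growth = 5 − 2.1165 = 2.8835%.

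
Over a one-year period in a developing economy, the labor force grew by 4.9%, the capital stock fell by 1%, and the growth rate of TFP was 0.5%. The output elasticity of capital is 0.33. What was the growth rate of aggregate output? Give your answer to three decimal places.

3.453%

Labor's share = 1 − 0.33 = 0.67.
The capital stock: 0.33 × (-1) = -0.33 pp.
The labor force: 0.67 × 4.9 = 3.283 pp.
Output growth = 0.5 + 2.953 = 3.453%.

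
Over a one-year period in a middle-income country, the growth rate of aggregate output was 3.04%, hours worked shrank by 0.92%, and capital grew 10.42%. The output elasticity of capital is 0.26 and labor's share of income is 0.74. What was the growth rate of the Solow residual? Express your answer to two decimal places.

Labor's share = 1 − 0.26 = 0.74.
Capital: 0.26 × 10.42 = 2.7092 pp.
Hours worked: 0.74 × (-0.92) = -0.6808 pp.
TFP growth = 3.04 − 2.0284 = 1.0116%.

The Solow residual grew 1.01%.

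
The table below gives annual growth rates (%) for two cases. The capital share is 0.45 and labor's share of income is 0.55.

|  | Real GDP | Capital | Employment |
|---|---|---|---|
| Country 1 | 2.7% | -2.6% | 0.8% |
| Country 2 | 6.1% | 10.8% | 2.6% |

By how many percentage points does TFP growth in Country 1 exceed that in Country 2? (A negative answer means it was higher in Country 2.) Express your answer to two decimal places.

3.62 percentage points

Labor's share = 1 − 0.45 = 0.55.
Country 1: TFP = 2.7 + 1.17 − 0.44 = 3.43%.
Country 2: TFP = 6.1 − 4.86 − 1.43 = -0.19%.
Difference = 3.43 − (-0.19) = 3.62 pp.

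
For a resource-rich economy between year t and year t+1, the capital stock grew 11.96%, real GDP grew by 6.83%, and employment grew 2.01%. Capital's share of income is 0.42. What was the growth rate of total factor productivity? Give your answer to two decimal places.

Labor's share = 1 − 0.42 = 0.58.
The capital stock: 0.42 × 11.96 = 5.0232 pp.
Employment: 0.58 × 2.01 = 1.1658 pp.
TFP growth = 6.83 − 6.189 = 0.641%.

0.64%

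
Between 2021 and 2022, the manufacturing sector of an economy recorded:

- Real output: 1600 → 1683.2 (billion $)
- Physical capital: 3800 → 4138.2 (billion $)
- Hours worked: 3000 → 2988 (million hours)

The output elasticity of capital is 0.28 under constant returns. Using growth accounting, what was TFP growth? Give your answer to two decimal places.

Real output growth = (1683.2 − 1600) / 1600 = 5.2%.
Physical capital growth = (4138.2 − 3800) / 3800 = 8.9%.
Hours worked growth = (2988 − 3000) / 3000 = -0.4%.
Labor's share = 1 − 0.28 = 0.72.
Physical capital: 0.28 × 8.9 = 2.492 pp.
Hours worked: 0.72 × (-0.4) = -0.288 pp.
TFP growth = 5.2 − 2.204 = 2.996%.

3.00%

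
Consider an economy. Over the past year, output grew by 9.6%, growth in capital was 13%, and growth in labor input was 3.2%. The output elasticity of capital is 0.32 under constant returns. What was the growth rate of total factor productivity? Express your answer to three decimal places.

Labor's share = 1 − 0.32 = 0.68.
Capital: 0.32 × 13 = 4.16 pp.
Labor input: 0.68 × 3.2 = 2.176 pp.
TFP growth = 9.6 − 6.336 = 3.264%.

Total factor productivity grew 3.264%.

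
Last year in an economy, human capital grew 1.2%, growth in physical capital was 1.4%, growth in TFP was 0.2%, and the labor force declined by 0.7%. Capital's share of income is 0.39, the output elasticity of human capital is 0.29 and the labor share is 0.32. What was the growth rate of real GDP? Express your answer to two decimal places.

Real GDP grew 0.87%.

Labor's share = 1 − 0.39 − 0.29 = 0.32.
Physical capital: 0.39 × 1.4 = 0.546 pp.
Human capital: 0.29 × 1.2 = 0.348 pp.
The labor force: 0.32 × (-0.7) = -0.224 pp.
Output growth = 0.2 + 0.67 = 0.87%.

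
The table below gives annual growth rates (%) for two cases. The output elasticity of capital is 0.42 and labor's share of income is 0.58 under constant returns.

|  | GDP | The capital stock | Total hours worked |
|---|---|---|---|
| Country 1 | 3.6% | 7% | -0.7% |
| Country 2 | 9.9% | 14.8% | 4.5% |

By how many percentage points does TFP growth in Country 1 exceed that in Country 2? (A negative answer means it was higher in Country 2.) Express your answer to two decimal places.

Labor's share = 1 − 0.42 = 0.58.
Country 1: TFP = 3.6 − 2.94 + 0.406 = 1.066%.
Country 2: TFP = 9.9 − 6.216 − 2.61 = 1.074%.
Difference = 1.066 − (1.074) = -0.008 pp.

-0.01 percentage points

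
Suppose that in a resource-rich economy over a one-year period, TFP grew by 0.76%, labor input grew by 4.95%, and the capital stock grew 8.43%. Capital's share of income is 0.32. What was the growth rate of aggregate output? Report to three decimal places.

6.824%

Labor's share = 1 − 0.32 = 0.68.
The capital stock: 0.32 × 8.43 = 2.6976 pp.
Labor input: 0.68 × 4.95 = 3.366 pp.
Output growth = 0.76 + 6.0636 = 6.8236%.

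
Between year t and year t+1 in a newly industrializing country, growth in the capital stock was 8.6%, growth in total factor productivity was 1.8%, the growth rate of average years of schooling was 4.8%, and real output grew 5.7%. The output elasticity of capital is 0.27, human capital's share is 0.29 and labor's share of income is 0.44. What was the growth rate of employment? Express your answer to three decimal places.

Labor's share = 1 − 0.27 − 0.29 = 0.44.
gY = gA + 0.27×8.6 + 0.29×4.8 + 0.44×g.
0.44×g = 5.7 − 1.8 − 3.714 = 0.186.
g = 0.186 / 0.44 = 0.42273%.

0.423%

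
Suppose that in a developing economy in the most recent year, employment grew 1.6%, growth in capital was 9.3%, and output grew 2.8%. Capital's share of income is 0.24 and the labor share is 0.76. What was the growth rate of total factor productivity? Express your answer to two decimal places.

Labor's share = 1 − 0.24 = 0.76.
Capital: 0.24 × 9.3 = 2.232 pp.
Employment: 0.76 × 1.6 = 1.216 pp.
TFP growth = 2.8 − 3.448 = -0.648%.

-0.65%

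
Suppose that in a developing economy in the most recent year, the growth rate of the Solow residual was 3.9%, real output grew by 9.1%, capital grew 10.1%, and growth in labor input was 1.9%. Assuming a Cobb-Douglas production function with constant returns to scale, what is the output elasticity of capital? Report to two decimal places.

gY = gA + α·gK + (1−α)·gL, so gY − gA − gL = α(gK − gL).
9.1 − 3.9 − 1.9 = α × (10.1 − 1.9).
3.3 = 8.2 α, so α = 0.4024.

The output elasticity of capital is 0.40.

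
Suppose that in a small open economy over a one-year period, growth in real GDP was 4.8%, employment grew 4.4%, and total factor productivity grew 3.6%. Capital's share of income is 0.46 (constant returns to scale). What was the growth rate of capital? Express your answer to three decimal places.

Labor's share = 1 − 0.46 = 0.54.
gY = gA + 0.54×4.4 + 0.46×g.
0.46×g = 4.8 − 3.6 − 2.376 = -1.176.
g = -1.176 / 0.46 = -2.55652%.

-2.557%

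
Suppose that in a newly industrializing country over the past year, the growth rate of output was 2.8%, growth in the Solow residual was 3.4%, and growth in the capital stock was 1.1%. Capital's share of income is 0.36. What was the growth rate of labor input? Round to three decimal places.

Labor's share = 1 − 0.36 = 0.64.
gY = gA + 0.36×1.1 + 0.64×g.
0.64×g = 2.8 − 3.4 − 0.396 = -0.996.
g = -0.996 / 0.64 = -1.55625%.

-1.556%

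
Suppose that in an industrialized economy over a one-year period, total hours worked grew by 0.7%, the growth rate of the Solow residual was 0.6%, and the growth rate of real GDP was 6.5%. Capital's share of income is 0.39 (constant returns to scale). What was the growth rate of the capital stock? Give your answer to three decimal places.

Labor's share = 1 − 0.39 = 0.61.
gY = gA + 0.61×0.7 + 0.39×g.
0.39×g = 6.5 − 0.6 − 0.427 = 5.473.
g = 5.473 / 0.39 = 14.03333%.

14.033%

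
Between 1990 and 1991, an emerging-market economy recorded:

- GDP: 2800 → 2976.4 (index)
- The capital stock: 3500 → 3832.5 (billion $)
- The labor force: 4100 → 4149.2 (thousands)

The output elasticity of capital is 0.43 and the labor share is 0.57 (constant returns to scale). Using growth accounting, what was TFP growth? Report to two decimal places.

GDP growth = (2976.4 − 2800) / 2800 = 6.3%.
The capital stock growth = (3832.5 − 3500) / 3500 = 9.5%.
The labor force growth = (4149.2 − 4100) / 4100 = 1.2%.
Labor's share = 1 − 0.43 = 0.57.
The capital stock: 0.43 × 9.5 = 4.085 pp.
The labor force: 0.57 × 1.2 = 0.684 pp.
TFP growth = 6.3 − 4.769 = 1.531%.

TFP growth was 1.53%.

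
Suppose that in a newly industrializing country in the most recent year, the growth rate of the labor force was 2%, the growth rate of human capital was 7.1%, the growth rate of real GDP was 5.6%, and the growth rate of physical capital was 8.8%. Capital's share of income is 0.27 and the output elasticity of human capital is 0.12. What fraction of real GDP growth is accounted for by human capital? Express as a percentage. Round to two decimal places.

Human capital accounted for 15.21% of growth.

Human capital contributed 0.12 × 7.1 = 0.852 pp.
Share of growth = 0.852 / 5.6 × 100 = 15.2143%.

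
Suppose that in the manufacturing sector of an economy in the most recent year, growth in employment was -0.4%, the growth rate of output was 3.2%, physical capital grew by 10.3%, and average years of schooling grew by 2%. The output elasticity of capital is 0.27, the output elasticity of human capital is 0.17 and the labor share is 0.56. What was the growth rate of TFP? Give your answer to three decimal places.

TFP growth was 0.303%.

Labor's share = 1 − 0.27 − 0.17 = 0.56.
Physical capital: 0.27 × 10.3 = 2.781 pp.
Average years of schooling: 0.17 × 2 = 0.34 pp.
Employment: 0.56 × (-0.4) = -0.224 pp.
TFP growth = 3.2 − 2.897 = 0.303%.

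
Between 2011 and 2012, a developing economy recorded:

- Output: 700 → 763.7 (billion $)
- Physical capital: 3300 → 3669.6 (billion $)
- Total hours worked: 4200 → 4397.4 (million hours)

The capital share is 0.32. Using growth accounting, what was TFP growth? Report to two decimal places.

2.32%

Output growth = (763.7 − 700) / 700 = 9.1%.
Physical capital growth = (3669.6 − 3300) / 3300 = 11.2%.
Total hours worked growth = (4397.4 − 4200) / 4200 = 4.7%.
Labor's share = 1 − 0.32 = 0.68.
Physical capital: 0.32 × 11.2 = 3.584 pp.
Total hours worked: 0.68 × 4.7 = 3.196 pp.
TFP growth = 9.1 − 6.78 = 2.32%.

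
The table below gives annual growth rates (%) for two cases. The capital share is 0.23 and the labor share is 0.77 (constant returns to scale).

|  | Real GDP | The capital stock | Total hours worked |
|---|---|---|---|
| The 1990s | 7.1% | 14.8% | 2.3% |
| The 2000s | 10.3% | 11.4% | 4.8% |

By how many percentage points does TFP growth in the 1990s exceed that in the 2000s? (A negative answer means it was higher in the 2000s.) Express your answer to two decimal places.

-2.06 percentage points

Labor's share = 1 − 0.23 = 0.77.
The 1990s: TFP = 7.1 − 3.404 − 1.771 = 1.925%.
The 2000s: TFP = 10.3 − 2.622 − 3.696 = 3.982%.
Difference = 1.925 − (3.982) = -2.057 pp.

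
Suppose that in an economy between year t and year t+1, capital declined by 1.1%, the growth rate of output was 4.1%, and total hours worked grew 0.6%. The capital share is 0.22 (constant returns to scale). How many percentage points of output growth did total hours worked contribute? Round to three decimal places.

Labor's share = 1 − 0.22 = 0.78.
Contribution = share × growth = 0.78 × 0.6 = 0.468 pp.

0.468 pp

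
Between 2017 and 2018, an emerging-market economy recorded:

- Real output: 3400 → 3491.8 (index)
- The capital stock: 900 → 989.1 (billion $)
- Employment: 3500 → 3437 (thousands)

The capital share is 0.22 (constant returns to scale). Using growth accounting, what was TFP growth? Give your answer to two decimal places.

Real output growth = (3491.8 − 3400) / 3400 = 2.7%.
The capital stock growth = (989.1 − 900) / 900 = 9.9%.
Employment growth = (3437 − 3500) / 3500 = -1.8%.
Labor's share = 1 − 0.22 = 0.78.
The capital stock: 0.22 × 9.9 = 2.178 pp.
Employment: 0.78 × (-1.8) = -1.404 pp.
TFP growth = 2.7 − 0.774 = 1.926%.

TFP grew 1.93%.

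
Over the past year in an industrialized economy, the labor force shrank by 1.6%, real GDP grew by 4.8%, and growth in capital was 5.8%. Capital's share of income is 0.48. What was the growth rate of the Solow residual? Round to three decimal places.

The Solow residual growth was 2.848%.

Labor's share = 1 − 0.48 = 0.52.
Capital: 0.48 × 5.8 = 2.784 pp.
The labor force: 0.52 × (-1.6) = -0.832 pp.
TFP growth = 4.8 − 1.952 = 2.848%.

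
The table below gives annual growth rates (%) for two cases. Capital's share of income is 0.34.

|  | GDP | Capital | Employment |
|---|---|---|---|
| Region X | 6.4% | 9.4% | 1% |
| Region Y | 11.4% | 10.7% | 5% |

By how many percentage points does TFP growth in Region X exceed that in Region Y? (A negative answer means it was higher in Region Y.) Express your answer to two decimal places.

-1.92 percentage points

Labor's share = 1 − 0.34 = 0.66.
Region X: TFP = 6.4 − 3.196 − 0.66 = 2.544%.
Region Y: TFP = 11.4 − 3.638 − 3.3 = 4.462%.
Difference = 2.544 − (4.462) = -1.918 pp.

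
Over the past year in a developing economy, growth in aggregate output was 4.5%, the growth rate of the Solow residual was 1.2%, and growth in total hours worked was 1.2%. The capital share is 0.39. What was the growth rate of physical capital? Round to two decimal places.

Labor's share = 1 − 0.39 = 0.61.
gY = gA + 0.61×1.2 + 0.39×g.
0.39×g = 4.5 − 1.2 − 0.732 = 2.568.
g = 2.568 / 0.39 = 6.5846%.

6.58%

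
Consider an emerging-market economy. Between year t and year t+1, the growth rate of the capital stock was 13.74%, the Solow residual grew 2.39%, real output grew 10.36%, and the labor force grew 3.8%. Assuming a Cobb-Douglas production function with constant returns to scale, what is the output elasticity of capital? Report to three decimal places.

gY = gA + α·gK + (1−α)·gL, so gY − gA − gL = α(gK − gL).
10.36 − 2.39 − 3.8 = α × (13.74 − 3.8).
4.17 = 9.94 α, so α = 0.41952.

α = 0.420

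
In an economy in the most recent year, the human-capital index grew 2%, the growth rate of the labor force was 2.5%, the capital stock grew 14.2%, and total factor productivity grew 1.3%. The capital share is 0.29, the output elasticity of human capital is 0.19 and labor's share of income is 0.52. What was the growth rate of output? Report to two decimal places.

Labor's share = 1 − 0.29 − 0.19 = 0.52.
The capital stock: 0.29 × 14.2 = 4.118 pp.
The human-capital index: 0.19 × 2 = 0.38 pp.
The labor force: 0.52 × 2.5 = 1.3 pp.
Output growth = 1.3 + 5.798 = 7.098%.

Output growth was 7.10%.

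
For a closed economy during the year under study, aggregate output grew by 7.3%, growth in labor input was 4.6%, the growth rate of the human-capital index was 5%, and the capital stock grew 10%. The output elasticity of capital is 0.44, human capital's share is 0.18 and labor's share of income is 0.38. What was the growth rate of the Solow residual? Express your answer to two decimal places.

0.25%

Labor's share = 1 − 0.44 − 0.18 = 0.38.
The capital stock: 0.44 × 10 = 4.4 pp.
The human-capital index: 0.18 × 5 = 0.9 pp.
Labor input: 0.38 × 4.6 = 1.748 pp.
TFP growth = 7.3 − 7.048 = 0.252%.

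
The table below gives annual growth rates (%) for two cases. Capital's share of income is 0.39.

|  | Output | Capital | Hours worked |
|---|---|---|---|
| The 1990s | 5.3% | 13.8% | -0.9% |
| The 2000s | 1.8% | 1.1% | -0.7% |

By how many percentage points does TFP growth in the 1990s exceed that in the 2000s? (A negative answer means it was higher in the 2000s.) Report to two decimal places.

-1.33 percentage points

Labor's share = 1 − 0.39 = 0.61.
The 1990s: TFP = 5.3 − 5.382 + 0.549 = 0.467%.
The 2000s: TFP = 1.8 − 0.429 + 0.427 = 1.798%.
Difference = 0.467 − (1.798) = -1.331 pp.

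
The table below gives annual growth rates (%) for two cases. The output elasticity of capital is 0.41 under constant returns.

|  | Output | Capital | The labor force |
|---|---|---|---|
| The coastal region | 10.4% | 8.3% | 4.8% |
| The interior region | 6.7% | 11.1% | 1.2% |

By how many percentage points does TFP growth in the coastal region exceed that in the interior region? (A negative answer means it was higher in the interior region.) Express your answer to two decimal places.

Labor's share = 1 − 0.41 = 0.59.
The coastal region: TFP = 10.4 − 3.403 − 2.832 = 4.165%.
The interior region: TFP = 6.7 − 4.551 − 0.708 = 1.441%.
Difference = 4.165 − (1.441) = 2.724 pp.

2.72 percentage points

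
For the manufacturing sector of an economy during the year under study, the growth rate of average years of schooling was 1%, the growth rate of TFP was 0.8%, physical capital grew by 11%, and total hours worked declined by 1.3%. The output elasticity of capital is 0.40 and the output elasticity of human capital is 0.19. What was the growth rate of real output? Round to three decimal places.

4.857%

Labor's share = 1 − 0.4 − 0.19 = 0.41.
Physical capital: 0.4 × 11 = 4.4 pp.
Average years of schooling: 0.19 × 1 = 0.19 pp.
Total hours worked: 0.41 × (-1.3) = -0.533 pp.
Output growth = 0.8 + 4.057 = 4.857%.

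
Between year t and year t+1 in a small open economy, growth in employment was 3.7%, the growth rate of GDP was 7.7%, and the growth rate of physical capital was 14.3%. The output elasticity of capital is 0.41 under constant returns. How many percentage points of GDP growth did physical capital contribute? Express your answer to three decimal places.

Contribution = share × growth = 0.41 × 14.3 = 5.863 pp.

5.863 pp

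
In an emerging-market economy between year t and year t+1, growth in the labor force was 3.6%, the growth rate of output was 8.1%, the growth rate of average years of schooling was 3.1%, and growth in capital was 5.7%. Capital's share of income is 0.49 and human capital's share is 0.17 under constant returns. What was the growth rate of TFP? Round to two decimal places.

Labor's share = 1 − 0.49 − 0.17 = 0.34.
Capital: 0.49 × 5.7 = 2.793 pp.
Average years of schooling: 0.17 × 3.1 = 0.527 pp.
The labor force: 0.34 × 3.6 = 1.224 pp.
TFP growth = 8.1 − 4.544 = 3.556%.

3.56%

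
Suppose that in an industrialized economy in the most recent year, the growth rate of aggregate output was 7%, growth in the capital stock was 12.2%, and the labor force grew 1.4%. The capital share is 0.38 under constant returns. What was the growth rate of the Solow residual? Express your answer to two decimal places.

Labor's share = 1 − 0.38 = 0.62.
The capital stock: 0.38 × 12.2 = 4.636 pp.
The labor force: 0.62 × 1.4 = 0.868 pp.
TFP growth = 7 − 5.504 = 1.496%.

1.50%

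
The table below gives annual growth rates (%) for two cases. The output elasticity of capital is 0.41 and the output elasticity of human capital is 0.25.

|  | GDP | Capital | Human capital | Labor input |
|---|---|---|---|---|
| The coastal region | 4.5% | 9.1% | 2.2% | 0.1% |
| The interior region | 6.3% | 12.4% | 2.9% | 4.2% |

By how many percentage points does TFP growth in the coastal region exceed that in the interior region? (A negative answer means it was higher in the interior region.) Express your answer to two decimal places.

Labor's share = 1 − 0.41 − 0.25 = 0.34.
The coastal region: TFP = 4.5 − 3.731 − 0.55 − 0.034 = 0.185%.
The interior region: TFP = 6.3 − 5.084 − 0.725 − 1.428 = -0.937%.
Difference = 0.185 − (-0.937) = 1.122 pp.

1.12 percentage points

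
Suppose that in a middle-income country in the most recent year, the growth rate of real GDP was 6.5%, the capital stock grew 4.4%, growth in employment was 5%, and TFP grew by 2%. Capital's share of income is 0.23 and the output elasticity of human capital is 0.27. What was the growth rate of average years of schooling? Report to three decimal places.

Labor's share = 1 − 0.23 − 0.27 = 0.5.
gY = gA + 0.23×4.4 + 0.5×5 + 0.27×g.
0.27×g = 6.5 − 2 − 3.512 = 0.988.
g = 0.988 / 0.27 = 3.65926%.

3.659%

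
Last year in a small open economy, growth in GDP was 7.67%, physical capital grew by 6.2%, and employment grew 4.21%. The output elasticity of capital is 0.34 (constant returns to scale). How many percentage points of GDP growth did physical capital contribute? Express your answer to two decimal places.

Contribution = share × growth = 0.34 × 6.2 = 2.108 pp.

2.11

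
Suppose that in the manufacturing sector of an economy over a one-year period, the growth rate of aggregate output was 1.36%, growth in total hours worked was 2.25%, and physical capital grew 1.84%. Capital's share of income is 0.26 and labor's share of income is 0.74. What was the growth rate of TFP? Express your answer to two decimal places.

Labor's share = 1 − 0.26 = 0.74.
Physical capital: 0.26 × 1.84 = 0.4784 pp.
Total hours worked: 0.74 × 2.25 = 1.665 pp.
TFP growth = 1.36 − 2.1434 = -0.7834%.

-0.78%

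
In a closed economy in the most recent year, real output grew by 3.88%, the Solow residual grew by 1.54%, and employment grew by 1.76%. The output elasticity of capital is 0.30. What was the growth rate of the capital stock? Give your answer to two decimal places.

Labor's share = 1 − 0.3 = 0.7.
gY = gA + 0.7×1.76 + 0.3×g.
0.3×g = 3.88 − 1.54 − 1.232 = 1.108.
g = 1.108 / 0.3 = 3.6933%.

The capital stock grew 3.69%.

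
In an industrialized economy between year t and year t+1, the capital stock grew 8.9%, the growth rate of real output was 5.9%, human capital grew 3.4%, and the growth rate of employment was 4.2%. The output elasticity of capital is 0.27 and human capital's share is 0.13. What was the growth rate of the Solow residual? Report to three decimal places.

Labor's share = 1 − 0.27 − 0.13 = 0.6.
The capital stock: 0.27 × 8.9 = 2.403 pp.
Human capital: 0.13 × 3.4 = 0.442 pp.
Employment: 0.6 × 4.2 = 2.52 pp.
TFP growth = 5.9 − 5.365 = 0.535%.

0.535%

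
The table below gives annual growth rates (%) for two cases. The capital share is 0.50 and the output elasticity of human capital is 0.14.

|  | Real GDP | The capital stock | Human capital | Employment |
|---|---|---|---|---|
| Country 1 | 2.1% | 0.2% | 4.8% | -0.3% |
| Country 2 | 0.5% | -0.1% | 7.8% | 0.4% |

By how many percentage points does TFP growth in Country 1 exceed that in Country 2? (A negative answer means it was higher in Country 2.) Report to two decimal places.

2.12 percentage points

Labor's share = 1 − 0.5 − 0.14 = 0.36.
Country 1: TFP = 2.1 − 0.1 − 0.672 + 0.108 = 1.436%.
Country 2: TFP = 0.5 + 0.05 − 1.092 − 0.144 = -0.686%.
Difference = 1.436 − (-0.686) = 2.122 pp.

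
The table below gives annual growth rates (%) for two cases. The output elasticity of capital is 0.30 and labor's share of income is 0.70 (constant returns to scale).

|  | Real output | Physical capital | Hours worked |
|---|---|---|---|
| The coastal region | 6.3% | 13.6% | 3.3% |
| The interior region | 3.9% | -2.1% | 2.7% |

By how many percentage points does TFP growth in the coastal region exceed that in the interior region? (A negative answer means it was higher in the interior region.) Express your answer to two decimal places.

Labor's share = 1 − 0.3 = 0.7.
The coastal region: TFP = 6.3 − 4.08 − 2.31 = -0.09%.
The interior region: TFP = 3.9 + 0.63 − 1.89 = 2.64%.
Difference = -0.09 − (2.64) = -2.73 pp.

-2.73 percentage points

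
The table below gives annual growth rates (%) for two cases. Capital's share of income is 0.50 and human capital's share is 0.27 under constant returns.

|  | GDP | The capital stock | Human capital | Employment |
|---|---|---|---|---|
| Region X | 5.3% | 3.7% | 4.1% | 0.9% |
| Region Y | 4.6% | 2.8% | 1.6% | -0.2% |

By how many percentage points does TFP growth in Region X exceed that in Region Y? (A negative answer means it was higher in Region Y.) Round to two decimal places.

-0.68 percentage points

Labor's share = 1 − 0.5 − 0.27 = 0.23.
Region X: TFP = 5.3 − 1.85 − 1.107 − 0.207 = 2.136%.
Region Y: TFP = 4.6 − 1.4 − 0.432 + 0.046 = 2.814%.
Difference = 2.136 − (2.814) = -0.678 pp.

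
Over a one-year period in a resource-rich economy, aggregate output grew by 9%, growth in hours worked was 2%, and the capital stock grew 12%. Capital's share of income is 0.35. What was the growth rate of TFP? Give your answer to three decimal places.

Labor's share = 1 − 0.35 = 0.65.
The capital stock: 0.35 × 12 = 4.2 pp.
Hours worked: 0.65 × 2 = 1.3 pp.
TFP growth = 9 − 5.5 = 3.5%.

3.500%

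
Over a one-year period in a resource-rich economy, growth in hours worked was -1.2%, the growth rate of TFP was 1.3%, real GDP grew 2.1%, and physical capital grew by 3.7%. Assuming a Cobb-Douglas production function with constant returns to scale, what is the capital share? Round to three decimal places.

0.408

gY = gA + α·gK + (1−α)·gL, so gY − gA − gL = α(gK − gL).
2.1 − 1.3 + 1.2 = α × (3.7 − (-1.2)).
2 = 4.9 α, so α = 0.40816.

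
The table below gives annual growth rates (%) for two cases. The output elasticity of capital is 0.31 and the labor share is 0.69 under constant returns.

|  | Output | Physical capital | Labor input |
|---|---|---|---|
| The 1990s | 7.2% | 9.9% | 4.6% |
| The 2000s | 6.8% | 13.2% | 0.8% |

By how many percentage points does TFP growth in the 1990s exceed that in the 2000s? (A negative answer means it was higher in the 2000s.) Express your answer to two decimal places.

Labor's share = 1 − 0.31 = 0.69.
The 1990s: TFP = 7.2 − 3.069 − 3.174 = 0.957%.
The 2000s: TFP = 6.8 − 4.092 − 0.552 = 2.156%.
Difference = 0.957 − (2.156) = -1.199 pp.

-1.20 percentage points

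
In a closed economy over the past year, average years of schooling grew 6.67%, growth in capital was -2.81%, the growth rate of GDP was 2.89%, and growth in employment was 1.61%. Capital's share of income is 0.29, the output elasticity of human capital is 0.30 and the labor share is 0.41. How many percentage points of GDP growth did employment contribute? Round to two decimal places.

Labor's share = 1 − 0.29 − 0.3 = 0.41.
Contribution = share × growth = 0.41 × 1.61 = 0.6601 pp.

0.66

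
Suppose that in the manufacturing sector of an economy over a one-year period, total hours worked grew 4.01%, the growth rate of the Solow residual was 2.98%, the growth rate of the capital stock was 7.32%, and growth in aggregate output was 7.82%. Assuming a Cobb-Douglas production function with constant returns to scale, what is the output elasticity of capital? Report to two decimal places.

gY = gA + α·gK + (1−α)·gL, so gY − gA − gL = α(gK − gL).
7.82 − 2.98 − 4.01 = α × (7.32 − 4.01).
0.83 = 3.31 α, so α = 0.2508.

0.25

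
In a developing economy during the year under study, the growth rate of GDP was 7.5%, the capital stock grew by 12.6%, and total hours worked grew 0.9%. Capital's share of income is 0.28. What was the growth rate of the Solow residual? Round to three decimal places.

Labor's share = 1 − 0.28 = 0.72.
The capital stock: 0.28 × 12.6 = 3.528 pp.
Total hours worked: 0.72 × 0.9 = 0.648 pp.
TFP growth = 7.5 − 4.176 = 3.324%.

3.324%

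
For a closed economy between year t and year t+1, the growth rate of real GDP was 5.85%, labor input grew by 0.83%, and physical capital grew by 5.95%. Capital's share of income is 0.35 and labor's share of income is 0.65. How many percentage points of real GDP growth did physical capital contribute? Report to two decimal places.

Contribution = share × growth = 0.35 × 5.95 = 2.0825 pp.

2.08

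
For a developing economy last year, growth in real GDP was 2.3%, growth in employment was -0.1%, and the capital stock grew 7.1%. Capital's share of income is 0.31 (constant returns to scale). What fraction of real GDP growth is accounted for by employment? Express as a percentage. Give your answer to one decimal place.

Labor's share = 1 − 0.31 = 0.69.
Employment contributed 0.69 × (-0.1) = -0.069 pp.
Share of growth = -0.069 / 2.3 × 100 = -3%.

-3.0%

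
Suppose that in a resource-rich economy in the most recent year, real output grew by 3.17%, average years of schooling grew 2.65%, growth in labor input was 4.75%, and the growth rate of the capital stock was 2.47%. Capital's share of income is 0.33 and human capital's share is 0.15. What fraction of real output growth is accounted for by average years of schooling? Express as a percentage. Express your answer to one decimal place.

Average years of schooling accounted for 12.5% of growth.

Average years of schooling contributed 0.15 × 2.65 = 0.3975 pp.
Share of growth = 0.3975 / 3.17 × 100 = 12.539%.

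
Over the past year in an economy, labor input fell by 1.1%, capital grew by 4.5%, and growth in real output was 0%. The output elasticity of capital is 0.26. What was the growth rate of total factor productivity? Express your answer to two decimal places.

Labor's share = 1 − 0.26 = 0.74.
Capital: 0.26 × 4.5 = 1.17 pp.
Labor input: 0.74 × (-1.1) = -0.814 pp.
TFP growth = 0 − 0.356 = -0.356%.

-0.36%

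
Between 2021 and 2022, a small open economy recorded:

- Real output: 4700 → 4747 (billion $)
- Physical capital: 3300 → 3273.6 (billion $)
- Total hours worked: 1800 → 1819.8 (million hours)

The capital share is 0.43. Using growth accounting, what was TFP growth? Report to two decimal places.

TFP growth was 0.72%.

Real output growth = (4747 − 4700) / 4700 = 1%.
Physical capital growth = (3273.6 − 3300) / 3300 = -0.8%.
Total hours worked growth = (1819.8 − 1800) / 1800 = 1.1%.
Labor's share = 1 − 0.43 = 0.57.
Physical capital: 0.43 × (-0.8) = -0.344 pp.
Total hours worked: 0.57 × 1.1 = 0.627 pp.
TFP growth = 1 − 0.283 = 0.717%.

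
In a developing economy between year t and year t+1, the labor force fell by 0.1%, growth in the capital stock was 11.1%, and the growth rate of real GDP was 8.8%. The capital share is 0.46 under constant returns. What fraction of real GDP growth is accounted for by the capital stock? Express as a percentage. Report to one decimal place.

The capital stock accounted for 58.0% of growth.

The capital stock contributed 0.46 × 11.1 = 5.106 pp.
Share of growth = 5.106 / 8.8 × 100 = 58.023%.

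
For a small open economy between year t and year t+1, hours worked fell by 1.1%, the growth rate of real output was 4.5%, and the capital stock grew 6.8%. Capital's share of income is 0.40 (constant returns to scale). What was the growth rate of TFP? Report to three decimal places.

2.440%

Labor's share = 1 − 0.4 = 0.6.
The capital stock: 0.4 × 6.8 = 2.72 pp.
Hours worked: 0.6 × (-1.1) = -0.66 pp.
TFP growth = 4.5 − 2.06 = 2.44%.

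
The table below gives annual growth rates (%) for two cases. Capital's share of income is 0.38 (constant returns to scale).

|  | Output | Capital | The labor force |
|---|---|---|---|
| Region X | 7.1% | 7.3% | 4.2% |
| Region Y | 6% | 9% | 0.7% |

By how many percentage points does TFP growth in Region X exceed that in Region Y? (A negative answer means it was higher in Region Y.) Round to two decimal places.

-0.42 percentage points

Labor's share = 1 − 0.38 = 0.62.
Region X: TFP = 7.1 − 2.774 − 2.604 = 1.722%.
Region Y: TFP = 6 − 3.42 − 0.434 = 2.146%.
Difference = 1.722 − (2.146) = -0.424 pp.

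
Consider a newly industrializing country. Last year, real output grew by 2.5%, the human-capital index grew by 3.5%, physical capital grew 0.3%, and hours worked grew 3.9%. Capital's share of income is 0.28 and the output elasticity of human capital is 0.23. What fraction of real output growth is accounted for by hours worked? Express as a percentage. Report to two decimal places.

76.44%

Labor's share = 1 − 0.28 − 0.23 = 0.49.
Hours worked contributed 0.49 × 3.9 = 1.911 pp.
Share of growth = 1.911 / 2.5 × 100 = 76.44%.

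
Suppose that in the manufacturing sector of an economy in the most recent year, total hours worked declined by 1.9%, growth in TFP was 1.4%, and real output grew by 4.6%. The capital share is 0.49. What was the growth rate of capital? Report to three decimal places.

Labor's share = 1 − 0.49 = 0.51.
gY = gA + 0.51×(-1.9) + 0.49×g.
0.49×g = 4.6 − 1.4 + 0.969 = 4.169.
g = 4.169 / 0.49 = 8.50816%.

8.508%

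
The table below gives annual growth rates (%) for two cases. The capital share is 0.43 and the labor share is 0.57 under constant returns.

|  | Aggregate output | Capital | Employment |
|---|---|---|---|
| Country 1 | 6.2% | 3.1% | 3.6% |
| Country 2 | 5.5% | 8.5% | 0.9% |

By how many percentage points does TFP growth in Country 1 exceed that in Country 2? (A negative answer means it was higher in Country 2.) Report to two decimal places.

1.48 percentage points

Labor's share = 1 − 0.43 = 0.57.
Country 1: TFP = 6.2 − 1.333 − 2.052 = 2.815%.
Country 2: TFP = 5.5 − 3.655 − 0.513 = 1.332%.
Difference = 2.815 − (1.332) = 1.483 pp.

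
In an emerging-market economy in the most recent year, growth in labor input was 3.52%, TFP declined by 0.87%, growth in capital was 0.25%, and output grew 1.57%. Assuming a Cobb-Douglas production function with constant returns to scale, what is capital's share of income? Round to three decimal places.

gY = gA + α·gK + (1−α)·gL, so gY − gA − gL = α(gK − gL).
1.57 + 0.87 − 3.52 = α × (0.25 − 3.52).
-1.08 = -3.27 α, so α = 0.33028.

0.330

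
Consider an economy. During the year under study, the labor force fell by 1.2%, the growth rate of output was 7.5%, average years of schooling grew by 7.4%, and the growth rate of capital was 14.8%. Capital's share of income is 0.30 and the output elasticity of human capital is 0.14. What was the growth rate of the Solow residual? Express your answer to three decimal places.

2.696%

Labor's share = 1 − 0.3 − 0.14 = 0.56.
Capital: 0.3 × 14.8 = 4.44 pp.
Average years of schooling: 0.14 × 7.4 = 1.036 pp.
The labor force: 0.56 × (-1.2) = -0.672 pp.
TFP growth = 7.5 − 4.804 = 2.696%.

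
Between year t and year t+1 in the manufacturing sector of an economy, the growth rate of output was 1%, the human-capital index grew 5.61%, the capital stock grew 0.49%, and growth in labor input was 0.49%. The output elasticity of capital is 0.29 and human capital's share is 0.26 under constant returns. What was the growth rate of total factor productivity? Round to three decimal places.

-0.821%

Labor's share = 1 − 0.29 − 0.26 = 0.45.
The capital stock: 0.29 × 0.49 = 0.1421 pp.
The human-capital index: 0.26 × 5.61 = 1.4586 pp.
Labor input: 0.45 × 0.49 = 0.2205 pp.
TFP growth = 1 − 1.8212 = -0.8212%.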